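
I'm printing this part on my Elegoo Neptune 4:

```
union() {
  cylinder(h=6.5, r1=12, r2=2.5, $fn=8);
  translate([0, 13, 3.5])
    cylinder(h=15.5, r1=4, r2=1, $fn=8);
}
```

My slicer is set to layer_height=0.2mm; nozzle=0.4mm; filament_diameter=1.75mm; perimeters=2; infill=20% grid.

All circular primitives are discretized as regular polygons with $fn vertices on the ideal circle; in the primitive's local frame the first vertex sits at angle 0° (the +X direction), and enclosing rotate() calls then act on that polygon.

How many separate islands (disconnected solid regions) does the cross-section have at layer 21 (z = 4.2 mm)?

At z = 4.2 mm: the cone contributes a regular 8-gon of circumradius 5.862 (interpolated between r1=12 and r2=2.5 at t=0.646); the cone at (0, 13) (r1=4→r2=1) has section circumradius 3.865 here — a regular 8-gon; Combining (union): the 2 present regions are separate (no shared area or edge), so areas and boundary lengths simply add and each stays a separate island — 2 connected regions. Overall, the cross-section has 2 separate islands. Island count = 2.

2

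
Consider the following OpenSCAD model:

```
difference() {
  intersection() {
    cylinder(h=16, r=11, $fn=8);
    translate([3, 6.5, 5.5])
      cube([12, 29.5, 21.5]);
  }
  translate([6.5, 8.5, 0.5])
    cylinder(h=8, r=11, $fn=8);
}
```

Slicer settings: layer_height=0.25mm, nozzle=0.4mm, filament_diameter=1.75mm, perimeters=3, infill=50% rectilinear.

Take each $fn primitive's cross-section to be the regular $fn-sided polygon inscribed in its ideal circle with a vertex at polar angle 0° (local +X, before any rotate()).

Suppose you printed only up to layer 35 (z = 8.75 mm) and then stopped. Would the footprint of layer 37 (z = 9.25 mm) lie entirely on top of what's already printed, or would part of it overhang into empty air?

entirely on top

Compare the two slices. At z = 8.75: the r=11 cylinder gives a regular 8-gon of circumradius 11 (constant along its height) (area = (8/2)·11.000²·sin(360°/8) = 342.24 mm²); the 12×29.5 cube at (3, 6.5) contributes its full rectangle (area 354.00 mm²); After intersecting: the 12×29.5 cube at (3, 6.5) partially overlaps the r=11 cylinder; clipping to the common part keeps 11.17 mm² — area = 11.17 mm²; the cylinder at (6.5, 8.5) is absent (z outside [0.5, 8.5]); Subtracting the remaining from the first: none of the subtracted shapes is present at this height, so the result so far is unchanged — area = 11.17 mm². At z = 9.25: the cylinder: section is a regular 8-gon, circumradius r=11 (area = (8/2)·11.000²·sin(360°/8) = 342.24 mm²); the cube at (3, 6.5) is present — its section is the full 12×29.5 rectangle (area 354.00 mm²); Keeping only the common overlap: the 12×29.5 cube at (3, 6.5) partially overlaps the r=11 cylinder; clipping to the common part keeps 11.17 mm² — area = 11.17 mm²; the cylinder at (6.5, 8.5) does not reach this height (z outside [0.5, 8.5]); Taking the first minus the rest: none of the subtracted shapes is present at this height, so that combined region is unchanged — area = 11.17 mm². Checking containment: the cross-section at z = 9.25 is a subset of the cross-section at z = 8.75.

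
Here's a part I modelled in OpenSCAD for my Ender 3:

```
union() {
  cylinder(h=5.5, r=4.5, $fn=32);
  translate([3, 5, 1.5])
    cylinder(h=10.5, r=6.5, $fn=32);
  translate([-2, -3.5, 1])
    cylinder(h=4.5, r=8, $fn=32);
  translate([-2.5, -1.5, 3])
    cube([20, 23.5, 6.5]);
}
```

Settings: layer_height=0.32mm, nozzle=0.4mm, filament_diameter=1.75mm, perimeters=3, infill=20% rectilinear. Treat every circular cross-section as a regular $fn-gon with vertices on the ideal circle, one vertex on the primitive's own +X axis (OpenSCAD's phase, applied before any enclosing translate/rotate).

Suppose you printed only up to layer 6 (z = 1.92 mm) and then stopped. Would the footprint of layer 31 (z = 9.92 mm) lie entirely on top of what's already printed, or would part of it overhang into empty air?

Compare the two slices. At z = 1.92: the cylinder: section is a regular 32-gon, circumradius r=4.5 (area = (32/2)·4.500²·sin(360°/32) = 63.21 mm²); the cylinder at (3, 5): section is a regular 32-gon, circumradius r=6.5 (area = (32/2)·6.500²·sin(360°/32) = 131.88 mm²); the r=8 cylinder at (-2, -3.5) gives a regular 32-gon of circumradius 8 (constant along its height) (area = (32/2)·8.000²·sin(360°/32) = 199.77 mm²); the cube at (-2.5, -1.5) is absent (z outside [3, 9.5]); Combining (union): the regions partially overlap — summed areas 394.86 mm² minus the doubly-counted overlap 96.47 mm² gives 298.40 mm² — area = 298.40 mm². At z = 9.92: the cylinder is absent (z outside [0, 5.5]); the r=6.5 cylinder at (3, 5) gives a regular 32-gon of circumradius 6.5 (constant along its height) (area = (32/2)·6.500²·sin(360°/32) = 131.88 mm²); the cylinder at (-2, -3.5) is absent (z outside [1, 5.5]); the cube at (-2.5, -1.5) is absent (z outside [3, 9.5]); Merging all regions: only the r=6.5 cylinder at (3, 5) is present, so the union is just that shape — area = 131.88 mm². Checking containment: the cross-section at z = 9.92 is a subset of the cross-section at z = 1.92.

entirely on top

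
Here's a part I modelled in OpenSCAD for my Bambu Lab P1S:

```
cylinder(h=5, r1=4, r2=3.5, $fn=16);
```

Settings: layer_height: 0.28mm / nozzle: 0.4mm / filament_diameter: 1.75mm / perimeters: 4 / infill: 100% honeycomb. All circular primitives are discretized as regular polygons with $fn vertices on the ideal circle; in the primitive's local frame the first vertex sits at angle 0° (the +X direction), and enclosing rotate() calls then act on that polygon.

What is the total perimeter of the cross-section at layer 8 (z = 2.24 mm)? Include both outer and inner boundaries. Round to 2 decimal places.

At z = 2.24 mm: the cone contributes a regular 16-gon of circumradius 3.776 (interpolated between r1=4 and r2=3.5 at t=0.448) (perimeter = 2·16·3.776·sin(180°/16) = 23.57 mm). Overall, the cross-section is a single solid region. Total boundary length (outer) = 23.57 mm.

23.57 mm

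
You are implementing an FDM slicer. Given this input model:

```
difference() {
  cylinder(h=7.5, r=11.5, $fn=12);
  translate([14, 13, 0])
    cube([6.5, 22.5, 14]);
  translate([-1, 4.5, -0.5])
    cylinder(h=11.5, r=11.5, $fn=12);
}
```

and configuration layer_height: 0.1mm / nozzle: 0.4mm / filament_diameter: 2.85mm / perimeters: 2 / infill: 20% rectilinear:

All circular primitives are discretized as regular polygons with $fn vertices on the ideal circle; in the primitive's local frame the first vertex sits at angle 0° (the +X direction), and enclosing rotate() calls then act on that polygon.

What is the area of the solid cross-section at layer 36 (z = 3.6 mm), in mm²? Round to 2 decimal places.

102.65 mm²

At z = 3.6 mm: the r=11.5 cylinder gives a regular 12-gon of circumradius 11.5 (constant along its height) (area = (12/2)·11.500²·sin(360°/12) = 396.75 mm²); the cube at (14, 13) (footprint 6.5×22.5) is included at this height (area 146.25 mm²); the r=11.5 cylinder at (-1, 4.5) contributes a regular 12-gon of circumradius 11.5 (area = (12/2)·11.500²·sin(360°/12) = 396.75 mm²); Subtracting the remaining from the first: starting from the r=11.5 cylinder (396.75 mm²), the 6.5×22.5 cube at (14, 13) misses the remaining region (no effect); the r=11.5 cylinder at (-1, 4.5) partially overlaps it — only the 294.10 mm² overlap (of its 396.75 mm²) is removed, clipping the outline — area = 102.65 mm². Overall, the cross-section is a single solid region. Net area = 102.65 mm².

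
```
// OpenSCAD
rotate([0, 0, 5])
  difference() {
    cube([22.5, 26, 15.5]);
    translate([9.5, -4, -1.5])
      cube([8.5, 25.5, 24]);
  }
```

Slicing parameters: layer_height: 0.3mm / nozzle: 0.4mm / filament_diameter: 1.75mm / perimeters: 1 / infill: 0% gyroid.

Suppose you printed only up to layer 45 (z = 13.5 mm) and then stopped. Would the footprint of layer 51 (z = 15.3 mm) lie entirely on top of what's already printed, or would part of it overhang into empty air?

entirely on top

Compare the two slices. At z = 13.5: the cube is present — its section is the full 22.5×26 rectangle (area 585.00 mm²); the cube at (9.5, -4) is present — its section is the full 8.5×25.5 rectangle (area 216.75 mm²); Subtracting the remaining from the first: starting from the 22.5×26 cube (585.00 mm²), the 8.5×25.5 cube at (9.5, -4) partially overlaps it — only the 182.75 mm² overlap (of its 216.75 mm²) is removed, clipping the outline — area = 402.25 mm²; (rotated 5° about Z; rotation is an isometry so areas/perimeters/island counts are preserved). At z = 15.3: the 22.5×26 cube contributes its full rectangle (area 585.00 mm²); the cube at (9.5, -4) (footprint 8.5×25.5) is included at this height (area 216.75 mm²); Taking the first minus the rest: starting from the 22.5×26 cube (585.00 mm²), the 8.5×25.5 cube at (9.5, -4) partially overlaps it — only the 182.75 mm² overlap (of its 216.75 mm²) is removed, clipping the outline — area = 402.25 mm²; (whole slice rotated 5° about Z — lengths, areas and connectivity unchanged). Checking containment: the cross-section at z = 15.3 is a subset of the cross-section at z = 13.5.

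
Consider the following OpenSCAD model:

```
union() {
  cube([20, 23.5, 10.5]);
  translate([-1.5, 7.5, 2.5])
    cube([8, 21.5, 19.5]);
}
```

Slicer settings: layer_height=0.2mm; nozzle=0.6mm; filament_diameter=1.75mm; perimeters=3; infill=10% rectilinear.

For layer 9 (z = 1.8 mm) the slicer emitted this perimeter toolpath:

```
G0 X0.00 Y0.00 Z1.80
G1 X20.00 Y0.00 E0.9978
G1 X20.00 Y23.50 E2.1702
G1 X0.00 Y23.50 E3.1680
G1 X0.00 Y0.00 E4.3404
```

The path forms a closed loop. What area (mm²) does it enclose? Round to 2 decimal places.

Apply the shoelace formula to the sequence of (X, Y) vertices; enclosed area = 470.00 mm².

470.00 mm²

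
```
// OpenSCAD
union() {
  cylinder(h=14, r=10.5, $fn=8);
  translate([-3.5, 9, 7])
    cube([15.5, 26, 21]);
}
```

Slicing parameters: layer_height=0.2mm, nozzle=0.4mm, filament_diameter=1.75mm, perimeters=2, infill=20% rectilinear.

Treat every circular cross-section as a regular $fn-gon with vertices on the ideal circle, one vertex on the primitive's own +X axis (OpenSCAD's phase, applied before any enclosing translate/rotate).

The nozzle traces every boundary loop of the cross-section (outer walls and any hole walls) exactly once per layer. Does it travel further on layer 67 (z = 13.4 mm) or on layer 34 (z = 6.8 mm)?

layer 67 (z = 13.4 mm)

Layer 67 (z = 13.4): the r=10.5 cylinder contributes a regular 8-gon of circumradius 10.5 (perimeter = 2·8·10.500·sin(180°/8) = 64.29 mm); the 15.5×26 cube at (-3.5, 9) contributes its full rectangle (perimeter 83.00 mm); Combining (union): the regions partially overlap (shared area 5.43 mm²), so the edge portions inside another operand are dropped and the merged outline is re-measured after clipping — boundary = 132.41 mm. So its perimeter = 132.41 mm. Layer 34 (z = 6.8): the r=10.5 cylinder gives a regular 8-gon of circumradius 10.5 (constant along its height) (perimeter = 2·8·10.500·sin(180°/8) = 64.29 mm); the cube at (-3.5, 9) is absent (z outside [7, 28]); Combining (union): only the r=10.5 cylinder is present, so the union is just that shape — boundary = 64.29 mm. So its perimeter = 64.29 mm. Layer 67 is larger (132.41 vs 64.29 mm).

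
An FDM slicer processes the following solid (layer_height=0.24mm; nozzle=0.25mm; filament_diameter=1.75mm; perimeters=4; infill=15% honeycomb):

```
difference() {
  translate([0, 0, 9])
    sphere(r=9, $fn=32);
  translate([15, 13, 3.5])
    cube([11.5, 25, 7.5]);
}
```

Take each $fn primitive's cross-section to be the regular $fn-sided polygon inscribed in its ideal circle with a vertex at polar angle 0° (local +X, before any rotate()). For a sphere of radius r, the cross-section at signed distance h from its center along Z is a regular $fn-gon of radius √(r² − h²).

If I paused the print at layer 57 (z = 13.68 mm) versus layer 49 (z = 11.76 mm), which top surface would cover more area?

layer 49 (z = 11.76 mm)

Layer 57 (z = 13.68): the r=9 sphere slices to a regular 32-gon of circumradius 7.687 (√(r²−h²) with h=4.68 from center) (area = (32/2)·7.687²·sin(360°/32) = 184.47 mm²); the cube at (15, 13) is not intersected at this z (z outside [3.5, 11]); After the difference (first − rest): none of the subtracted shapes is present at this height, so the r=9 sphere is unchanged — area = 184.47 mm². So its area = 184.47 mm². Layer 49 (z = 11.76): the r=9 sphere contributes a regular 32-gon of circumradius √(9²−2.76²) = 8.566 (area = (32/2)·8.566²·sin(360°/32) = 229.06 mm²); the cube at (15, 13) is not intersected at this z (z outside [3.5, 11]); Taking the first minus the rest: none of the subtracted shapes is present at this height, so the r=9 sphere is unchanged — area = 229.06 mm². So its area = 229.06 mm². Layer 49 is larger (229.06 vs 184.47 mm²).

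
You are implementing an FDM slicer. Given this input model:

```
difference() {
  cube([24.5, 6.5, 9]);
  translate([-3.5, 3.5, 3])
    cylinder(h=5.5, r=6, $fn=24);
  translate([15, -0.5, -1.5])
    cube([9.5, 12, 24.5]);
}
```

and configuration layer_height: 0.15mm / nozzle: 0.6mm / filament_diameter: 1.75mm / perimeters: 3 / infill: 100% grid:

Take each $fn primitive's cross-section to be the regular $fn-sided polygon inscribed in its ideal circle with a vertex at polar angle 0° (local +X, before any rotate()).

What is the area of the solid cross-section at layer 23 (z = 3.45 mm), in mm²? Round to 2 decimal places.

At z = 3.45 mm: the cube is present — its section is the full 24.5×6.5 rectangle (area 159.25 mm²); the r=6 cylinder at (-3.5, 3.5) gives a regular 24-gon of circumradius 6 (constant along its height) (area = (24/2)·6.000²·sin(360°/24) = 111.81 mm²); the 9.5×12 cube at (15, -0.5) contributes its full rectangle (area 114.00 mm²); After the difference (first − rest): starting from the 24.5×6.5 cube (159.25 mm²), the r=6 cylinder at (-3.5, 3.5) partially overlaps it — only the 13.98 mm² overlap (of its 111.81 mm²) is removed, clipping the outline; the 9.5×12 cube at (15, -0.5) partially overlaps it — only the 61.75 mm² overlap (of its 114.00 mm²) is removed, clipping the outline — area = 83.52 mm². Overall, the cross-section is a single solid region. Net area = 83.52 mm².

83.52 mm²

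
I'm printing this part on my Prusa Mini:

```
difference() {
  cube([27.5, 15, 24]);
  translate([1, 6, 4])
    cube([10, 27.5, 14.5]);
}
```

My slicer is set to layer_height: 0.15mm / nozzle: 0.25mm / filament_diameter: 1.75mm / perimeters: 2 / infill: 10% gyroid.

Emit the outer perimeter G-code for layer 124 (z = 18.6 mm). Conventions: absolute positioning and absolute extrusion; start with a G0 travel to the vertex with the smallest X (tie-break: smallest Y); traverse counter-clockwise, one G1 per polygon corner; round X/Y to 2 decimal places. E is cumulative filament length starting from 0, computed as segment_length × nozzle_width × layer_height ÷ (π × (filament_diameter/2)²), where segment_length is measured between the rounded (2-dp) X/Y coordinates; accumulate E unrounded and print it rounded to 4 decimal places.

G0 X0.00 Y0.00 Z18.60
G1 X27.50 Y0.00 E0.4287
G1 X27.50 Y15.00 E0.6626
G1 X0.00 Y15.00 E1.0913
G1 X0.00 Y0.00 E1.3252

At z = 18.6 mm: the cube (footprint 27.5×15) is included at this height; the cube at (1, 6) is not intersected at this z (z outside [4, 18.5]); Subtracting the remaining from the first: none of the subtracted shapes is present at this height, so the 27.5×15 cube is unchanged — 1 connected region. The outline is a single polygon with 4 vertices. Extrusion per mm of travel: 0.25 × 0.15 / (π × 0.875²) = 0.015591. Accumulating E over each segment gives final E = 1.3252.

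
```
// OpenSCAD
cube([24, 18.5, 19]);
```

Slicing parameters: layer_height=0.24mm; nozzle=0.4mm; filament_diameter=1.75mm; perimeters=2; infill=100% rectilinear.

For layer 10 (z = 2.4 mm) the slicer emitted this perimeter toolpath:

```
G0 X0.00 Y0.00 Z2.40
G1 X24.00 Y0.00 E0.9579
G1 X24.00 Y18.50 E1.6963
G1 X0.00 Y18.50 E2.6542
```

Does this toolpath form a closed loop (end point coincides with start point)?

Start point (G0): (0.00, 0.00). End point (last G1): the path does not return to the start — open.

no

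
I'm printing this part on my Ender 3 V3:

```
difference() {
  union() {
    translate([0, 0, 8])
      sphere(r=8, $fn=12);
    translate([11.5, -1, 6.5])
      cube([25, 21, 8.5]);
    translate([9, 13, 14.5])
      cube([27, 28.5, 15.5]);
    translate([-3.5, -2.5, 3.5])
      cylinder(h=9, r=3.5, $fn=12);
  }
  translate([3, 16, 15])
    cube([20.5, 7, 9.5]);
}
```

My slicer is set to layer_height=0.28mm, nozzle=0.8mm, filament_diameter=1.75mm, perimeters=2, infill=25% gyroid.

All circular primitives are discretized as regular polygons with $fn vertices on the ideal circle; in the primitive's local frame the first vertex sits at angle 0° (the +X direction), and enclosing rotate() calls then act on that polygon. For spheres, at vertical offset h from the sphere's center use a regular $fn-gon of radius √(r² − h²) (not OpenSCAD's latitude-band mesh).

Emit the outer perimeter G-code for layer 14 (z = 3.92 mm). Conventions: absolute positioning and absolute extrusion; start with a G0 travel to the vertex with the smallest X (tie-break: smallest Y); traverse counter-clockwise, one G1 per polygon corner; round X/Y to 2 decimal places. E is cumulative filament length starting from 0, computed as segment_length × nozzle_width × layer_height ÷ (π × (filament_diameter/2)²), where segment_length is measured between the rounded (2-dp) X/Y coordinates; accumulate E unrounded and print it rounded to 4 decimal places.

G0 X-7.00 Y-2.50 Z3.92
G1 X-6.53 Y-4.25 E0.1688
G1 X-5.25 Y-5.53 E0.3373
G1 X-3.50 Y-6.00 E0.5061
G1 X-3.39 Y-5.97 E0.5167
G1 X0.00 Y-6.88 E0.8436
G1 X3.44 Y-5.96 E1.1752
G1 X5.96 Y-3.44 E1.5071
G1 X6.88 Y0.00 E1.8387
G1 X5.96 Y3.44 E2.1703
G1 X3.44 Y5.96 E2.5022
G1 X0.00 Y6.88 E2.8338
G1 X-3.44 Y5.96 E3.1655
G1 X-5.96 Y3.44 E3.4974
G1 X-6.88 Y0.00 E3.8290
G1 X-6.61 Y-1.03 E3.9281
G1 X-7.00 Y-2.50 E4.0698

At z = 3.92 mm: the sphere: section is a regular 12-gon, circumradius = √(r²−h²) = √(8²−4.08²) = 6.881; the cube at (11.5, -1) is absent (z outside [6.5, 15]); the cube at (9, 13) is absent (z outside [14.5, 30]); the r=3.5 cylinder at (-3.5, -2.5) gives a regular 12-gon of circumradius 3.5 (constant along its height); Combining (union): the regions partially overlap (shared area 32.43 mm²), so overlapping operands fuse into one piece — 1 connected region; the cube at (3, 16) is absent (z outside [15, 24.5]); Subtracting the remaining from the first: none of the subtracted shapes is present at this height, so the result so far is unchanged — 1 connected region. The outline is a single polygon with 16 vertices. Extrusion per mm of travel: 0.8 × 0.28 / (π × 0.875²) = 0.093128. Accumulating E over each segment gives final E = 4.0698.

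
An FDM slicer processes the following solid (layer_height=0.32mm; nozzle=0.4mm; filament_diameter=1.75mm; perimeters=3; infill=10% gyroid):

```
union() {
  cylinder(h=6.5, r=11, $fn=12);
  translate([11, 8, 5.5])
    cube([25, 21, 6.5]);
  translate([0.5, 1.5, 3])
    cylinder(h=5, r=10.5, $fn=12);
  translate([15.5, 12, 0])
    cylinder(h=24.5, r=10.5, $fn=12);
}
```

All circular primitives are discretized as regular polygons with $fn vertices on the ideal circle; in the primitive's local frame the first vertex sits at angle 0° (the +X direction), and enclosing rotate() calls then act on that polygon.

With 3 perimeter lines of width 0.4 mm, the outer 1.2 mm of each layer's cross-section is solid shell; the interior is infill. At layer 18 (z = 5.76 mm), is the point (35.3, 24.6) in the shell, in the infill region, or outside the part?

shell

At z = 5.76 mm: the cylinder: section is a regular 12-gon, circumradius r=11; the cube at (11, 8) (footprint 25×21) is included at this height; the r=10.5 cylinder at (0.5, 1.5) contributes a regular 12-gon of circumradius 10.5; the r=10.5 cylinder at (15.5, 12) contributes a regular 12-gon of circumradius 10.5; Merging all regions: the regions partially overlap (shared area 510.49 mm²), so overlapping operands fuse into one piece — 1 connected region. Overall, the cross-section is a single solid region. The nearest boundary edge runs (36.00, 29.00)→(36.00, 8.00); distance from the point to it = 0.70 mm. The point is inside the cross-section, 0.70 mm from the nearest boundary — within the 1.2 mm shell band (3 × 0.4).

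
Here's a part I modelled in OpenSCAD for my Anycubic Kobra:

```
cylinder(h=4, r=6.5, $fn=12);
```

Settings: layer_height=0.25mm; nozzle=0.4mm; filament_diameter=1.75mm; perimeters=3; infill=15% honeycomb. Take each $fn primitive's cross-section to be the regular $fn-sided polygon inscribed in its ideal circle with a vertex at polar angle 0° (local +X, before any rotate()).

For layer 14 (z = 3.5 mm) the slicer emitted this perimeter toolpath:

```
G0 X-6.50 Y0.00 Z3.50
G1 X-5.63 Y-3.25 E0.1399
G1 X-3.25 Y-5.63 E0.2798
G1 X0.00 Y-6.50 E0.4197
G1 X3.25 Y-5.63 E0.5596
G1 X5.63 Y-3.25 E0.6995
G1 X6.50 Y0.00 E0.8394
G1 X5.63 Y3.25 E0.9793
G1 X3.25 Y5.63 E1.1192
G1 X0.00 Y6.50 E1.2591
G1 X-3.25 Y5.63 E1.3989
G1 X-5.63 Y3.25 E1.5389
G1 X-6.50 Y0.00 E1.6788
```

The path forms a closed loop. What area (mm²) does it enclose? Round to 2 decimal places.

Apply the shoelace formula to the sequence of (X, Y) vertices; enclosed area = 126.77 mm².

126.77 mm²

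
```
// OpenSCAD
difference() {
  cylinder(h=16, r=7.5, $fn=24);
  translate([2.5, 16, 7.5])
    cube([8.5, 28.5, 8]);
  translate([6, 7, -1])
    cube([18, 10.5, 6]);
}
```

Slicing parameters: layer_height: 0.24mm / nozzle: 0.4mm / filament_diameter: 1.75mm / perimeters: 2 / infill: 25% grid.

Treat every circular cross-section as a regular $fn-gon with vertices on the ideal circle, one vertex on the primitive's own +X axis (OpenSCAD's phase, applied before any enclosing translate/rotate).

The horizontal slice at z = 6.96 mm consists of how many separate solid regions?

At z = 6.96 mm: the cylinder: section is a regular 24-gon, circumradius r=7.5; the cube at (2.5, 16) does not reach this height (z outside [7.5, 15.5]); the cube at (6, 7) is not intersected at this z (z outside [-1, 5]); Taking the first minus the rest: none of the subtracted shapes is present at this height, so the r=7.5 cylinder is unchanged — 1 connected region. The result has 1 disconnected region.

1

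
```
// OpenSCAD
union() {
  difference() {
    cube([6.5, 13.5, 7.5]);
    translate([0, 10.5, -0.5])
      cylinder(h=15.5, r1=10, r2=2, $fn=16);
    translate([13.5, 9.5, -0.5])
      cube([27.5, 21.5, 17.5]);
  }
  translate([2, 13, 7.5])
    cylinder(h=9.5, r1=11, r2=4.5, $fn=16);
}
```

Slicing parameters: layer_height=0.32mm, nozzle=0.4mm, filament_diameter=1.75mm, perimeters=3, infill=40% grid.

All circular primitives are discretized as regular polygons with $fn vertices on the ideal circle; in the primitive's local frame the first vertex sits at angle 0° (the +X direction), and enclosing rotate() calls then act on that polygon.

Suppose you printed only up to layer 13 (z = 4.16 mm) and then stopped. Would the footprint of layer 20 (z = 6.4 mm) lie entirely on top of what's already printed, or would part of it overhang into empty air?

Compare the two slices. At z = 4.16: the cube (footprint 6.5×13.5) is included at this height (area 87.75 mm²); the cone at (0, 10.5) (r1=10→r2=2) has section circumradius 7.595 here — a regular 16-gon (area = (16/2)·7.595²·sin(360°/16) = 176.59 mm²); the cube at (13.5, 9.5) (footprint 27.5×21.5) is included at this height (area 591.25 mm²); Subtracting the remaining from the first: starting from the 6.5×13.5 cube (87.75 mm²), the cone at (0, 10.5) partially overlaps it — only the 61.11 mm² overlap (of its 176.59 mm²) is removed, clipping the outline; the 27.5×21.5 cube at (13.5, 9.5) misses the remaining region (no effect) — area = 26.64 mm²; the cone at (2, 13) does not reach this height (z outside [7.5, 17]); Taking the union: only the result so far is present, so the union is just that shape — area = 26.64 mm². At z = 6.4: the cube is present — its section is the full 6.5×13.5 rectangle (area 87.75 mm²); the cone at (0, 10.5): at t=0.445 of its height the radius interpolates to r₁+(r₂−r₁)t = 6.439, giving a regular 16-gon of that circumradius (area = (16/2)·6.439²·sin(360°/16) = 126.92 mm²); the cube at (13.5, 9.5) is present — its section is the full 27.5×21.5 rectangle (area 591.25 mm²); After the difference (first − rest): starting from the 6.5×13.5 cube (87.75 mm²), the cone at (0, 10.5) partially overlaps it — only the 50.08 mm² overlap (of its 126.92 mm²) is removed, clipping the outline; the 27.5×21.5 cube at (13.5, 9.5) misses the remaining region (no effect) — area = 37.67 mm²; the cone at (2, 13) is not intersected at this z (z outside [7.5, 17]); Combining (union): only the result so far is present, so the union is just that shape — area = 37.67 mm². Checking containment: at z = 6.4 the cross-section extends beyond the z = 4.16 cross-section by about 11.02 mm².

part overhangs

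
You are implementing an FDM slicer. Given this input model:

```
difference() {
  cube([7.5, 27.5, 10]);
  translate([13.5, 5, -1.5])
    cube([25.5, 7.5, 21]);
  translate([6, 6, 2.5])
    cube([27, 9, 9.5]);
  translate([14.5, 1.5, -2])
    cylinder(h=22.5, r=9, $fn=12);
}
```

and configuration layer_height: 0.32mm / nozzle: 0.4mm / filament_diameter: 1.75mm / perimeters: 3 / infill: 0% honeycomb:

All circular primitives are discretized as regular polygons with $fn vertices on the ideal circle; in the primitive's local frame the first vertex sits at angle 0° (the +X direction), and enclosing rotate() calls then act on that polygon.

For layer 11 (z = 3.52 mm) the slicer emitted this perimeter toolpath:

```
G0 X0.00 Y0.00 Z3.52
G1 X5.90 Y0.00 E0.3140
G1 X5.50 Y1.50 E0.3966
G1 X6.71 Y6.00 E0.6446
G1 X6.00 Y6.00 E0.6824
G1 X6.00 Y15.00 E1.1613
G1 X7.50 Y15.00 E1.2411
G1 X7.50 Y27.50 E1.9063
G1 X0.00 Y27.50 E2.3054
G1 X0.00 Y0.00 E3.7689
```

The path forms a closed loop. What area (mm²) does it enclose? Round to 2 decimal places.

183.77 mm²

Apply the shoelace formula to the sequence of (X, Y) vertices; enclosed area = 183.77 mm².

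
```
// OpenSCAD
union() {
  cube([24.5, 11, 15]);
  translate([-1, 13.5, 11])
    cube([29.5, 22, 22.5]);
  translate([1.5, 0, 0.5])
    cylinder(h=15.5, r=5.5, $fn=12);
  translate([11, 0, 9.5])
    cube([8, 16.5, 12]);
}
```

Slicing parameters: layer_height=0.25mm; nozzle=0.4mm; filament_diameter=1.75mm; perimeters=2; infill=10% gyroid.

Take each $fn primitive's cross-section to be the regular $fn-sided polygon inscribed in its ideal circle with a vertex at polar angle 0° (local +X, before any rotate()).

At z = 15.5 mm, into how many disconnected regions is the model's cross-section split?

At z = 15.5 mm: the cube does not reach this height (z outside [0, 15]); the cube at (-1, 13.5) is present — its section is the full 29.5×22 rectangle; the r=5.5 cylinder at (1.5, 0) contributes a regular 12-gon of circumradius 5.5; the cube at (11, 0) is present — its section is the full 8×16.5 rectangle; Taking the union: the regions partially overlap (shared area 24.00 mm²), so overlapping operands fuse into one piece — 2 connected regions. The result has 2 disconnected regions.

2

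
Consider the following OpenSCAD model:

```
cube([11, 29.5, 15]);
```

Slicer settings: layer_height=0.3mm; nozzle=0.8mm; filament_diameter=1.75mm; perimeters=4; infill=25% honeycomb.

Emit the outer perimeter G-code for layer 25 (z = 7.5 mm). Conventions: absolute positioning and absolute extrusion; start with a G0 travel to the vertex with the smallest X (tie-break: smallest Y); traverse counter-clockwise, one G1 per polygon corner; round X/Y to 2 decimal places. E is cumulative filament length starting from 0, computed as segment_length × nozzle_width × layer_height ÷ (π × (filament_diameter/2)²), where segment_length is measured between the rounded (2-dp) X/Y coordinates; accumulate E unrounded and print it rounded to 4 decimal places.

G0 X0.00 Y0.00 Z7.50
G1 X11.00 Y0.00 E1.0976
G1 X11.00 Y29.50 E4.0411
G1 X0.00 Y29.50 E5.1387
G1 X0.00 Y0.00 E8.0822

At z = 7.5 mm: the cube is present — its section is the full 11×29.5 rectangle. The outline is a single polygon with 4 vertices. Extrusion per mm of travel: 0.8 × 0.3 / (π × 0.875²) = 0.099780. Accumulating E over each segment gives final E = 8.0822.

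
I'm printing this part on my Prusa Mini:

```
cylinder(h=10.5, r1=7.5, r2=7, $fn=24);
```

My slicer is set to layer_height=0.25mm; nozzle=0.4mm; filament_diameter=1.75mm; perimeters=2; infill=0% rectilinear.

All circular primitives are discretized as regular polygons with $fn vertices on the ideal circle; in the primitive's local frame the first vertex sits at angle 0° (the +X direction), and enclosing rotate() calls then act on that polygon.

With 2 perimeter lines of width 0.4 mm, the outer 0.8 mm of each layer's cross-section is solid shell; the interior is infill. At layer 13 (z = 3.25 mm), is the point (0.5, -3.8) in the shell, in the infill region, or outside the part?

At z = 3.25 mm: the cone: at t=0.310 of its height the radius interpolates to r₁+(r₂−r₁)t = 7.345, giving a regular 24-gon of that circumradius. Overall, the cross-section is a single solid region. The nearest boundary edge runs (-0.00, -7.35)→(1.90, -7.09); distance from the point to it = 3.45 mm. The point is inside the cross-section and 3.45 mm from the nearest boundary — more than the 0.8 mm shell width (2 × 0.4), so it's in the infill interior.

infill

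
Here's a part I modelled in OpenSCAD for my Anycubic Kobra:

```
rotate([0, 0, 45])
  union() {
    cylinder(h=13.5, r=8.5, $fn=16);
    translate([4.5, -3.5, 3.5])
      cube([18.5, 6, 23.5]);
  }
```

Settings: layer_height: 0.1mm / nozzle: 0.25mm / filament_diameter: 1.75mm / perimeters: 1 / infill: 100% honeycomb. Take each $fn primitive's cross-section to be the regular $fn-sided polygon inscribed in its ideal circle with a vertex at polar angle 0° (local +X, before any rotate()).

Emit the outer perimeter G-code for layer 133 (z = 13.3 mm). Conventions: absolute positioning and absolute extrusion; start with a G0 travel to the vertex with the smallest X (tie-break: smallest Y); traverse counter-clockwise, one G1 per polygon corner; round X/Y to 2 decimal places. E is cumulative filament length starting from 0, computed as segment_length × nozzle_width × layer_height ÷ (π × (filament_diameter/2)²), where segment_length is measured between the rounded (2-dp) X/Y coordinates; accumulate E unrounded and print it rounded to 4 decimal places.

G0 X-8.50 Y0.00 Z13.30
G1 X-7.85 Y-3.25 E0.0344
G1 X-6.01 Y-6.01 E0.0689
G1 X-3.25 Y-7.85 E0.1034
G1 X0.00 Y-8.50 E0.1379
G1 X3.25 Y-7.85 E0.1723
G1 X6.01 Y-6.01 E0.2068
G1 X7.85 Y-3.25 E0.2413
G1 X8.50 Y0.00 E0.2757
G1 X7.91 Y2.96 E0.3071
G1 X18.74 Y13.79 E0.4663
G1 X14.50 Y18.03 E0.5286
G1 X3.89 Y7.43 E0.6845
G1 X3.25 Y7.85 E0.6924
G1 X0.00 Y8.50 E0.7269
G1 X-3.25 Y7.85 E0.7613
G1 X-6.01 Y6.01 E0.7958
G1 X-7.85 Y3.25 E0.8303
G1 X-8.50 Y0.00 E0.8647

At z = 13.3 mm: the r=8.5 cylinder gives a regular 16-gon of circumradius 8.5 (constant along its height); the 18.5×6 cube at (4.5, -3.5) contributes its full rectangle; Taking the union: the regions partially overlap (shared area 22.15 mm²), so overlapping operands fuse into one piece — 1 connected region; (rotated 45° about Z; rotation is an isometry so areas/perimeters/island counts are preserved). The outline is a single polygon with 18 vertices. Extrusion per mm of travel: 0.25 × 0.1 / (π × 0.875²) = 0.010394. Accumulating E over each segment gives final E = 0.8647.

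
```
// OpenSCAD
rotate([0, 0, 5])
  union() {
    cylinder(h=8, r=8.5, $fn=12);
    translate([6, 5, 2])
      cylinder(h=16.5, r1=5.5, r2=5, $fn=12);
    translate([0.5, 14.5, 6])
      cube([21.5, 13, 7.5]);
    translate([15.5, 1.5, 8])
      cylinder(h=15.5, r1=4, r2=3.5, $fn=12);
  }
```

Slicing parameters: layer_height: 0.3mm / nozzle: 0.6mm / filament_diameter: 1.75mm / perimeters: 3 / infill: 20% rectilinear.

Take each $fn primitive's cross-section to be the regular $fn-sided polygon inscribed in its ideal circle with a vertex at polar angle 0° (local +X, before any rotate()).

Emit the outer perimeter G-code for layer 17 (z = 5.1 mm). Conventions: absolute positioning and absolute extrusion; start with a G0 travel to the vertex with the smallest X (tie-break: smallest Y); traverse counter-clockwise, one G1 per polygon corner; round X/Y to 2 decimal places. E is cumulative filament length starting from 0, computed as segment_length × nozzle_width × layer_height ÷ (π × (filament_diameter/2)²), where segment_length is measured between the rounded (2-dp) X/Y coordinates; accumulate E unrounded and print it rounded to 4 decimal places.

At z = 5.1 mm: the r=8.5 cylinder gives a regular 12-gon of circumradius 8.5 (constant along its height); the cone at (6, 5) (r1=5.5→r2=5) has section circumradius 5.406 here — a regular 12-gon; the cube at (0.5, 14.5) does not reach this height (z outside [6, 13.5]); the cone at (15.5, 1.5) is absent (z outside [8, 23.5]); Combining (union): the regions partially overlap (shared area 42.81 mm²), so overlapping operands fuse into one piece — 1 connected region; (whole slice rotated 5° about Z — lengths, areas and connectivity unchanged). The outline is a single polygon with 19 vertices. Extrusion per mm of travel: 0.6 × 0.3 / (π × 0.875²) = 0.074835. Accumulating E over each segment gives final E = 4.5610.

G0 X-8.47 Y-0.74 Z5.10
G1 X-6.96 Y-4.88 E0.3298
G1 X-3.59 Y-7.70 E0.6586
G1 X0.74 Y-8.47 E0.9877
G1 X4.88 Y-6.96 E1.3175
G1 X7.70 Y-3.59 E1.6464
G1 X8.47 Y0.74 E1.9755
G1 X8.38 Y0.98 E1.9947
G1 X8.64 Y1.08 E2.0155
G1 X10.44 Y3.22 E2.2248
G1 X10.93 Y5.98 E2.4346
G1 X9.97 Y8.60 E2.6434
G1 X7.83 Y10.40 E2.8526
G1 X5.07 Y10.89 E3.0624
G1 X2.44 Y9.93 E3.2719
G1 X0.96 Y8.17 E3.4440
G1 X-0.74 Y8.47 E3.5732
G1 X-4.88 Y6.96 E3.9030
G1 X-7.70 Y3.59 E4.2318
G1 X-8.47 Y-0.74 E4.5610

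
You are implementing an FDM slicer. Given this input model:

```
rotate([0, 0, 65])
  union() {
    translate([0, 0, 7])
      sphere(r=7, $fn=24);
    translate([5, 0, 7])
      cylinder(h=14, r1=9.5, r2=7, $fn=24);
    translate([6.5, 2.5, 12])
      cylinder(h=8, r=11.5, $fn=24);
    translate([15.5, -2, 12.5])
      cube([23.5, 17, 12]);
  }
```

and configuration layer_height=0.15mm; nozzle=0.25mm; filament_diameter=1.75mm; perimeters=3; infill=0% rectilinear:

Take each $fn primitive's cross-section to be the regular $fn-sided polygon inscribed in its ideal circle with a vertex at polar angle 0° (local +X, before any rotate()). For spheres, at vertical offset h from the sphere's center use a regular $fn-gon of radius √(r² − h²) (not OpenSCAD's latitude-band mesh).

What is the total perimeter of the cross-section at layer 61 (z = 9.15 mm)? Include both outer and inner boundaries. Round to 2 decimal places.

At z = 9.15 mm: the r=7 sphere slices to a regular 24-gon of circumradius 6.662 (√(r²−h²) with h=2.15 from center) (perimeter = 2·24·6.662·sin(180°/24) = 41.74 mm); the cone at (5, 0) (r1=9.5→r2=7) has section circumradius 9.116 here — a regular 24-gon (perimeter = 2·24·9.116·sin(180°/24) = 57.11 mm); the cylinder at (6.5, 2.5) is not intersected at this z (z outside [12, 20]); the cube at (15.5, -2) is not intersected at this z (z outside [12.5, 24.5]); Taking the union: the regions partially overlap (shared area 110.88 mm²), so the edge portions inside another operand are dropped and the merged outline is re-measured after clipping — boundary = 60.77 mm; (rotated 65° about Z; rotation is an isometry so areas/perimeters/island counts are preserved). Overall, the cross-section is a single solid region. Total boundary length (outer) = 60.77 mm.

60.77 mm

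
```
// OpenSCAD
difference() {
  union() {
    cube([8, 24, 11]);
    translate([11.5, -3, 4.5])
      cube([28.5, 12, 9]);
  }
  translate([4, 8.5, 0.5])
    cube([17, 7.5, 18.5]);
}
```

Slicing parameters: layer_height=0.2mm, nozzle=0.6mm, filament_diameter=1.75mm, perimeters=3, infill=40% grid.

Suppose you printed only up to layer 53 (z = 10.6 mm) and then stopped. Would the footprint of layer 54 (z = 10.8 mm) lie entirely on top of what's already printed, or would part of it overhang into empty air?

Compare the two slices. At z = 10.6: the cube (footprint 8×24) is included at this height (area 192.00 mm²); the 28.5×12 cube at (11.5, -3) contributes its full rectangle (area 342.00 mm²); Combining (union): the 2 present regions are separate (no shared area or edge), so areas and boundary lengths simply add and each stays a separate island — area = 534.00 mm²; the cube at (4, 8.5) is present — its section is the full 17×7.5 rectangle (area 127.50 mm²); After the difference (first − rest): starting from the result so far (534.00 mm²), the 17×7.5 cube at (4, 8.5) partially overlaps it — only the 34.75 mm² overlap (of its 127.50 mm²) is removed, clipping the outline — area = 499.25 mm². At z = 10.8: the 8×24 cube contributes its full rectangle (area 192.00 mm²); the 28.5×12 cube at (11.5, -3) contributes its full rectangle (area 342.00 mm²); Combining (union): the 2 present regions are separate (no shared area or edge), so areas and boundary lengths simply add and each stays a separate island — area = 534.00 mm²; the 17×7.5 cube at (4, 8.5) contributes its full rectangle (area 127.50 mm²); After the difference (first − rest): starting from the result so far (534.00 mm²), the 17×7.5 cube at (4, 8.5) partially overlaps it — only the 34.75 mm² overlap (of its 127.50 mm²) is removed, clipping the outline — area = 499.25 mm². Checking containment: the cross-section at z = 10.8 is a subset of the cross-section at z = 10.6.

entirely on top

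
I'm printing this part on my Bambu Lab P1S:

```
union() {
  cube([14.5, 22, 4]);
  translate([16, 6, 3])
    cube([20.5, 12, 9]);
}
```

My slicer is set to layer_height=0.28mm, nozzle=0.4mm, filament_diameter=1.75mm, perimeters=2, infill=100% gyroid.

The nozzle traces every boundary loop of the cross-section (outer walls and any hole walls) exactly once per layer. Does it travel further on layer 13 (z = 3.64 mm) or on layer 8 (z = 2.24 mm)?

layer 13 (z = 3.64 mm)

Layer 13 (z = 3.64): the cube (footprint 14.5×22) is included at this height (perimeter 73.00 mm); the cube at (16, 6) (footprint 20.5×12) is included at this height (perimeter 65.00 mm); Merging all regions: the 2 present regions are separate (no shared area or edge), so areas and boundary lengths simply add and each stays a separate island — boundary = 138.00 mm. So its perimeter = 138.00 mm. Layer 8 (z = 2.24): the cube (footprint 14.5×22) is included at this height (perimeter 73.00 mm); the cube at (16, 6) is not intersected at this z (z outside [3, 12]); Combining (union): only the 14.5×22 cube is present, so the union is just that shape — boundary = 73.00 mm. So its perimeter = 73.00 mm. Layer 13 is larger (138.00 vs 73.00 mm).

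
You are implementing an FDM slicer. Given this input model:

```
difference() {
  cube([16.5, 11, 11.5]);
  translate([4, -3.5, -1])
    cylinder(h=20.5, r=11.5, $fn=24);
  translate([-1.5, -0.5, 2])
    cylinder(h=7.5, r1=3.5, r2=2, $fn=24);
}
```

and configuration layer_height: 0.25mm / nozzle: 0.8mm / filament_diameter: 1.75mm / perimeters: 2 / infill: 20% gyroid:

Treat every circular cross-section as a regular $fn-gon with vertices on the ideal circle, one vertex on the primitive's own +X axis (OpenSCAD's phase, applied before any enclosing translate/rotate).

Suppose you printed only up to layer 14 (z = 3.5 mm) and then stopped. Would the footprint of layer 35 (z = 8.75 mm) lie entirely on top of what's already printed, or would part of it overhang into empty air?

entirely on top

Compare the two slices. At z = 3.5: the 16.5×11 cube contributes its full rectangle (area 181.50 mm²); the cylinder at (4, -3.5): section is a regular 24-gon, circumradius r=11.5 (area = (24/2)·11.500²·sin(360°/24) = 410.75 mm²); the cone at (-1.5, -0.5): at t=0.200 of its height the radius interpolates to r₁+(r₂−r₁)t = 3.200, giving a regular 24-gon of that circumradius (area = (24/2)·3.200²·sin(360°/24) = 31.80 mm²); Subtracting the remaining from the first: starting from the 16.5×11 cube (181.50 mm²), the r=11.5 cylinder at (4, -3.5) partially overlaps it — only the 94.08 mm² overlap (of its 410.75 mm²) is removed, clipping the outline; the cone at (-1.5, -0.5) misses the remaining region (no effect) — area = 87.42 mm². At z = 8.75: the cube (footprint 16.5×11) is included at this height (area 181.50 mm²); the cylinder at (4, -3.5): section is a regular 24-gon, circumradius r=11.5 (area = (24/2)·11.500²·sin(360°/24) = 410.75 mm²); the cone at (-1.5, -0.5) (r1=3.5→r2=2) has section circumradius 2.150 here — a regular 24-gon (area = (24/2)·2.150²·sin(360°/24) = 14.36 mm²); Subtracting the remaining from the first: starting from the 16.5×11 cube (181.50 mm²), the r=11.5 cylinder at (4, -3.5) partially overlaps it — only the 94.08 mm² overlap (of its 410.75 mm²) is removed, clipping the outline; the cone at (-1.5, -0.5) misses the remaining region (no effect) — area = 87.42 mm². Checking containment: the cross-section at z = 8.75 is a subset of the cross-section at z = 3.5.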